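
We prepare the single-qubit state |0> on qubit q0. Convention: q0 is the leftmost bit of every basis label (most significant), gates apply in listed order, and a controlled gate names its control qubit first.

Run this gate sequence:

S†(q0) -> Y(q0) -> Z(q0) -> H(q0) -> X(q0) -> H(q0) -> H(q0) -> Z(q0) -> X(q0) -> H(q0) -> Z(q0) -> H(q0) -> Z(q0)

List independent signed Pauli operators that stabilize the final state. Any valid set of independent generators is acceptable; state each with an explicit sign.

The final state is stabilized by the group generated by -X; other independent generating sets are equally valid.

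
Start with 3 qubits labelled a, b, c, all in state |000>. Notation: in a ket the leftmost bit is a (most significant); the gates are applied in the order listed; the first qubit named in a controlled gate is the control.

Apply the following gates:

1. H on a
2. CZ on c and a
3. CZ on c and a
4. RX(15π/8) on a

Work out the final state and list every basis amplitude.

The final amplitudes are -sqrt(2)*exp(I*pi/16)/2 on |000>, -sqrt(2)*exp(I*pi/16)/2 on |100>, and 0 on every other basis state.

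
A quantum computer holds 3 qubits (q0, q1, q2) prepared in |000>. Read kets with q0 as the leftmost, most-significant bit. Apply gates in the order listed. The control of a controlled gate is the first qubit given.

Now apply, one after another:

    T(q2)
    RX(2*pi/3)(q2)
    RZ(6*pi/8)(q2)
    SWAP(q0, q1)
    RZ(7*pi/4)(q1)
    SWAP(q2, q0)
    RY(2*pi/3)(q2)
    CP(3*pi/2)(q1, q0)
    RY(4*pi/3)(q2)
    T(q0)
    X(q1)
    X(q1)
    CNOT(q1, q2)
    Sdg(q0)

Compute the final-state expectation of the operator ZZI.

The expectation value of ZZI is -1/2. Key observation: the block from step 11 through step 12 cancels to the identity and can be dropped.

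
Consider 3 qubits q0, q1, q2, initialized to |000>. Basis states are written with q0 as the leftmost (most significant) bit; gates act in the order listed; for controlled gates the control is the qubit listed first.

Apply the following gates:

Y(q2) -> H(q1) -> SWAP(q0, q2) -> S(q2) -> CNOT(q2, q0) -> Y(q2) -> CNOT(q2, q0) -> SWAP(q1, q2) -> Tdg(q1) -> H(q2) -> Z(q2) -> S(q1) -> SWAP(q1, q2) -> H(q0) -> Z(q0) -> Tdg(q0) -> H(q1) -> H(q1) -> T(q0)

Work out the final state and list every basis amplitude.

The final amplitudes are -sqrt(2)*exp(I*pi/4)/2 on |001>, sqrt(2)*exp(I*pi/4)/2 on |101>, and 0 on every other basis state.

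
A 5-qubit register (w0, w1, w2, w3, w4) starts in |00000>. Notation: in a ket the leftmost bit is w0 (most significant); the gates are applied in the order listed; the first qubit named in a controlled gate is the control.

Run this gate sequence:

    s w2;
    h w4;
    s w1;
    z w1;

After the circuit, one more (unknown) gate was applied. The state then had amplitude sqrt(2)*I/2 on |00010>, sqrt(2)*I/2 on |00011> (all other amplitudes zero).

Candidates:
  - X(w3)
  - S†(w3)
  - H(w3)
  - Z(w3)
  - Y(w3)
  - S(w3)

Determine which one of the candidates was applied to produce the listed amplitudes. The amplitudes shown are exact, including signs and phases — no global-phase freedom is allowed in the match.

It was Y(w3) that produced the state shown.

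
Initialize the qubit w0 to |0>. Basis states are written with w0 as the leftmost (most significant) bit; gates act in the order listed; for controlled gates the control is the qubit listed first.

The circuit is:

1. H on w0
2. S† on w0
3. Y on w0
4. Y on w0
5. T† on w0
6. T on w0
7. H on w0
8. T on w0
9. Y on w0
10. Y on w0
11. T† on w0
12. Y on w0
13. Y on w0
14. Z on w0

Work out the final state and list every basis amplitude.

The resulting statevector has amplitude 1/2 - I/2 on |0>, -1/2 - I/2 on |1>. Key observation: the block from step 8 through step 11 cancels to the identity and can be dropped.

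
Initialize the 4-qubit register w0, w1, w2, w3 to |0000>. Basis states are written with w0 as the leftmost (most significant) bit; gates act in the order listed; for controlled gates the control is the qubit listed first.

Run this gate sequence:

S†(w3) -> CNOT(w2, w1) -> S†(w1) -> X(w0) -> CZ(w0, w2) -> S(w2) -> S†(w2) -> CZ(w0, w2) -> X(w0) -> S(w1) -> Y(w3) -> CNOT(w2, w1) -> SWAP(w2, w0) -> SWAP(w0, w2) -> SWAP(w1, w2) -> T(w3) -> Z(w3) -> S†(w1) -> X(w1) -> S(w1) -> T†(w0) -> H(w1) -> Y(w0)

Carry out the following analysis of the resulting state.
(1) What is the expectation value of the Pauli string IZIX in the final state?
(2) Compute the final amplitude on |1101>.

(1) In the final state, IZIX has expectation 0. Key observation: the block from step 3 through step 10 cancels to the identity and can be dropped.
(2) |1101> carries amplitude -sqrt(2)*exp(3*I*pi/4)/2 in the final state.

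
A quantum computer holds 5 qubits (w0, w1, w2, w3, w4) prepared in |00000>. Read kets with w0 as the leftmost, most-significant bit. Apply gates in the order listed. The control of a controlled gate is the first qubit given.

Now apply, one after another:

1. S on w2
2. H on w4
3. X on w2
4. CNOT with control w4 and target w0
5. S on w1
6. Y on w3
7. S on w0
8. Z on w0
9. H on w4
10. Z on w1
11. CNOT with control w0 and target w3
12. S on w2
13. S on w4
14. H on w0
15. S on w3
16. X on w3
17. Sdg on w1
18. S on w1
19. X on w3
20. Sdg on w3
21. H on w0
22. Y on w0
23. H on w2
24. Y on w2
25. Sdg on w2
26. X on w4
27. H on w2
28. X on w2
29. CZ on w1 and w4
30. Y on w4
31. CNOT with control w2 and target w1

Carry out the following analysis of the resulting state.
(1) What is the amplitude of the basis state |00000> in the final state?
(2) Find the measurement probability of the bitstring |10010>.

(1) The amplitude on |00000> is 1/4 + I/4. Key observation: the block from step 14 through step 21 cancels to the identity and can be dropped.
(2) The probability of measuring |10010> is 1/8.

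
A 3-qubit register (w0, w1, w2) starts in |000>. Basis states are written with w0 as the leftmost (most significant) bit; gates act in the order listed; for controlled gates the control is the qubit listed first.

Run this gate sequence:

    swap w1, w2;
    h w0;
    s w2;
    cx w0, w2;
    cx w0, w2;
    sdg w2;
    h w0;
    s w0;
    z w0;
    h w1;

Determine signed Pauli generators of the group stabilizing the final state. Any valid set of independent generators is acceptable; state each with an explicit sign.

One valid set of independent stabilizer generators is +IXI, +ZII, +IIZ (any independent generating set of the same group is equally correct).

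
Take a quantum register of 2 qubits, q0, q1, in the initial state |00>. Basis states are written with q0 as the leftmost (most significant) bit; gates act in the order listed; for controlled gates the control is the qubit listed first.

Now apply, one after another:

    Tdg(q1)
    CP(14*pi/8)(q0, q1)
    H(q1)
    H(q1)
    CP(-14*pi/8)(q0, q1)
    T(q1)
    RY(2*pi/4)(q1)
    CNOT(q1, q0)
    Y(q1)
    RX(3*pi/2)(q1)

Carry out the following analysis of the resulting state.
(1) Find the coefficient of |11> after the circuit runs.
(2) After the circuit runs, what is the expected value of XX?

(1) The final state's coefficient on |11> equals -1/2. Key observation: steps 1-6 multiply out to the identity, so the circuit reduces to the remaining gates.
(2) The observable XX averages to -1.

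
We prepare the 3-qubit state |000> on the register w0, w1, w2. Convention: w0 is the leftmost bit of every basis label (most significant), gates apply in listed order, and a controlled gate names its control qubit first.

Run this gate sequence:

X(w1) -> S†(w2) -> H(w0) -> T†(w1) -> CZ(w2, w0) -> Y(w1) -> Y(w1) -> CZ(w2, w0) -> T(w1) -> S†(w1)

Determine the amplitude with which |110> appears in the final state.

The amplitude on |110> is -sqrt(2)*I/2. Key observation: steps 4-9 multiply out to the identity, so the circuit reduces to the remaining gates.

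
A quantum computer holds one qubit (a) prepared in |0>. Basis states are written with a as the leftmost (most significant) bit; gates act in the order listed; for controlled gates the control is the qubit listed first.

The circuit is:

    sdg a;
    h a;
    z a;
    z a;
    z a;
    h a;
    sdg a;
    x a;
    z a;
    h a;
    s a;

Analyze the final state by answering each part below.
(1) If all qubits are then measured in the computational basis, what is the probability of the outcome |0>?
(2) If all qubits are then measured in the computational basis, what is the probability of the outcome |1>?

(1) The probability of measuring |0> is 1/2.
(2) The probability of measuring |1> is 1/2.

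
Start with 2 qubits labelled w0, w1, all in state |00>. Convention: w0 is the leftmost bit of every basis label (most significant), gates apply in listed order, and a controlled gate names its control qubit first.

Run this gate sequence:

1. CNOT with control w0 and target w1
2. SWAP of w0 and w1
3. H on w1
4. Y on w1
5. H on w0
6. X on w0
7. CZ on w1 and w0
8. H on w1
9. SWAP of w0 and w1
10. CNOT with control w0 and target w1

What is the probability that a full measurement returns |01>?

Outcome |01> occurs with probability 1/2.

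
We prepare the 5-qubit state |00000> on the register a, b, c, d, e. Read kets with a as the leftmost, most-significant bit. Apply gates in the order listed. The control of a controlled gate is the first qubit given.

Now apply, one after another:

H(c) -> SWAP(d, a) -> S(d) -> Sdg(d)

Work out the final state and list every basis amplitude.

After the circuit, the state carries amplitude sqrt(2)/2 on |00000>, sqrt(2)/2 on |00100>, and 0 on every other basis state. Key observation: gates 3-4 undo each other exactly, leaving only the rest of the circuit to track.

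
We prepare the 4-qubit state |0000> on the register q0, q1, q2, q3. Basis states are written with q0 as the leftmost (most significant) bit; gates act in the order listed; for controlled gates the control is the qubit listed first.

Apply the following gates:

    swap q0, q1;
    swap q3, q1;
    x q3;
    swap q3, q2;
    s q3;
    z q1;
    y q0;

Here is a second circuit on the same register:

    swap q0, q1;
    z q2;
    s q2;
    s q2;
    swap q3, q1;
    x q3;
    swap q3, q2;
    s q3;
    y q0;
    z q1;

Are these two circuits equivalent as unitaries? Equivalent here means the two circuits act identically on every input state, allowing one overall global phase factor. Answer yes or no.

Yes: on every input state the two circuits agree up to one overall phase factor.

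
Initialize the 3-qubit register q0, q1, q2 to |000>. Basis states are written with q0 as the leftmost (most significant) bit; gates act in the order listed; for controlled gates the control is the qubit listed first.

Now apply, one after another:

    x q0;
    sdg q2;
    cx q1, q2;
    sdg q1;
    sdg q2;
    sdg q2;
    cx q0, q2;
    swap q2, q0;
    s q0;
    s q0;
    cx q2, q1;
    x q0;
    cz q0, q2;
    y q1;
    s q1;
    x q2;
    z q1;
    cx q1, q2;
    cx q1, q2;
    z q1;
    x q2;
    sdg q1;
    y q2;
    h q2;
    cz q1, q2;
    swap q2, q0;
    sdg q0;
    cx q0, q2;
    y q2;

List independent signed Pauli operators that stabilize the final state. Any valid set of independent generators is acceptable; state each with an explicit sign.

One valid set of independent stabilizer generators is -XIY, -ZIZ, +IZI (any independent generating set of the same group is equally correct). Key observation: steps 15-22 multiply out to the identity, so the circuit reduces to the remaining gates.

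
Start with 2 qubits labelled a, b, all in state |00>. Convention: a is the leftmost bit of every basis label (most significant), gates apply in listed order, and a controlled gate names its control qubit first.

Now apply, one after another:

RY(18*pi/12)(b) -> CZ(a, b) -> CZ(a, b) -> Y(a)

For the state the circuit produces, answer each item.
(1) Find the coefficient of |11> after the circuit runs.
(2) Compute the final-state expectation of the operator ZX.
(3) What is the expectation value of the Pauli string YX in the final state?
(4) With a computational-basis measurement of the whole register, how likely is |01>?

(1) The amplitude on |11> is sqrt(2)*I/2. Key observation: gates 2-3 undo each other exactly, leaving only the rest of the circuit to track.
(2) In the final state, ZX has expectation 1.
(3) The observable YX averages to 0.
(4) The probability of measuring |01> is 0.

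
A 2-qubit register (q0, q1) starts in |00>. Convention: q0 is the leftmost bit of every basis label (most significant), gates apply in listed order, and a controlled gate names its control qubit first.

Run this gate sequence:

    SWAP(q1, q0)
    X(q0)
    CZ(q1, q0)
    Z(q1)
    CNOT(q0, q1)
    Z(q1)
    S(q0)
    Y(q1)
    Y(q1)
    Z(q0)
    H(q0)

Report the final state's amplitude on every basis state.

The final amplitudes are 0 on |00>, sqrt(2)*I/2 on |01>, 0 on |10>, -sqrt(2)*I/2 on |11>.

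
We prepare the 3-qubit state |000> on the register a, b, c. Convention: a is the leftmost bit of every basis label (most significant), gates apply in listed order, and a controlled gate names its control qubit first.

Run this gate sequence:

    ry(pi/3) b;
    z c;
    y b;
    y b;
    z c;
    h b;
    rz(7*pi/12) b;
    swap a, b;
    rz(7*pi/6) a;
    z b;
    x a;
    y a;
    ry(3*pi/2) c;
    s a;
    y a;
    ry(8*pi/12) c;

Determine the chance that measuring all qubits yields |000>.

A full measurement returns |000> with probability 1/16. Key observation: the block from step 2 through step 5 cancels to the identity and can be dropped.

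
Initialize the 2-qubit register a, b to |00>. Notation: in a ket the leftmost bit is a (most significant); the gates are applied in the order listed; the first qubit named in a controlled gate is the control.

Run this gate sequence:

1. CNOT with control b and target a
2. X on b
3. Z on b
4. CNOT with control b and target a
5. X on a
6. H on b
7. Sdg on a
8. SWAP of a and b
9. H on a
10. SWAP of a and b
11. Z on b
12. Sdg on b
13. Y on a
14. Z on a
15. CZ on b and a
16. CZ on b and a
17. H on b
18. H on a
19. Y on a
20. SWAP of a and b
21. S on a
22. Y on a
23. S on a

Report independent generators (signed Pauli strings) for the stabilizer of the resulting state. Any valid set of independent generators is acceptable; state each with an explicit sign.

The stabilizer group can be generated by +XI, +IX, among other valid generating sets.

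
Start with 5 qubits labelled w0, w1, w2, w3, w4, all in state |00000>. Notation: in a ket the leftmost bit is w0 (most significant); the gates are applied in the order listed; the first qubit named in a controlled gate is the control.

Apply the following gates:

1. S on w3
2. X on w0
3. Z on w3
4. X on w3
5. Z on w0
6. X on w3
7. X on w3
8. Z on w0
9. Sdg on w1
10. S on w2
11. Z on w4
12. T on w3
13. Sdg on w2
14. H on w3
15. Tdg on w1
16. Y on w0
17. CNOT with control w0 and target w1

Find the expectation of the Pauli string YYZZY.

The expectation value of YYZZY is 0. Key observation: the block from step 5 through step 8 cancels to the identity and can be dropped.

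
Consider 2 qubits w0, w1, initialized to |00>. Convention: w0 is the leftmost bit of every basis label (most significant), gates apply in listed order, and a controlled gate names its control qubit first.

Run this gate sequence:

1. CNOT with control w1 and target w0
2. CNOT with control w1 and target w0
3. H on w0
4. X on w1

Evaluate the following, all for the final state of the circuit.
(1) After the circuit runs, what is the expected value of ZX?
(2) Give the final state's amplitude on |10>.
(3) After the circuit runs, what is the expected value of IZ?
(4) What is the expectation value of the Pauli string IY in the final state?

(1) The expectation value of ZX is 0. Key observation: gates 1-2 undo each other exactly, leaving only the rest of the circuit to track.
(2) |10> carries amplitude 0 in the final state.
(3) In the final state, IZ has expectation -1.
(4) The expectation value of IY is 0.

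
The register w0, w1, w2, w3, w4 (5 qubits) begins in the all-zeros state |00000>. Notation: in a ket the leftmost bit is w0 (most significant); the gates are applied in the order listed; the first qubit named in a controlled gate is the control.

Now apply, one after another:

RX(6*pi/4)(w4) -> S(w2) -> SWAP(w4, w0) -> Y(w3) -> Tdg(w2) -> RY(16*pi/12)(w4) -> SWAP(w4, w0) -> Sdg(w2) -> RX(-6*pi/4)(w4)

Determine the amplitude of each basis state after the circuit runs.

The resulting statevector has amplitude -I/2 on |00010>, sqrt(3)*I/2 on |10010>, and 0 on every other basis state.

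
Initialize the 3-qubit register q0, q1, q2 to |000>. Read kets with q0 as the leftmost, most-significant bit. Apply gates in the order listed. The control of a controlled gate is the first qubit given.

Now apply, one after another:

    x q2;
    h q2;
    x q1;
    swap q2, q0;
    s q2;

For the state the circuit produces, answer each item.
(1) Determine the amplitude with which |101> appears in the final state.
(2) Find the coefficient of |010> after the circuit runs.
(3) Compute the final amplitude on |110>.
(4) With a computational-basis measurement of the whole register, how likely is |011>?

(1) The final state's coefficient on |101> equals 0.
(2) The final state's coefficient on |010> equals sqrt(2)/2.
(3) |110> carries amplitude -sqrt(2)/2 in the final state.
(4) A full measurement returns |011> with probability 0.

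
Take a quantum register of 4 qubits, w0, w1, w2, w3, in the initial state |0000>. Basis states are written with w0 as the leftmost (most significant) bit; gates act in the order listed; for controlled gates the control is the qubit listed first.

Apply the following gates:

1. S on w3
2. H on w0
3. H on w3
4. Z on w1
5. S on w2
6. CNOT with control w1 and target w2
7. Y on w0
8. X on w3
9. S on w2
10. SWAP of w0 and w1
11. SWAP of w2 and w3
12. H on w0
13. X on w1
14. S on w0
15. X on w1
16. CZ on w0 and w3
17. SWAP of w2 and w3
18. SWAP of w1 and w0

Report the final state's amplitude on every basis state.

The final amplitudes are -sqrt(2)*I/4 on |0000>, -sqrt(2)*I/4 on |0001>, 0 on |0010>, 0 on |0011>, sqrt(2)/4 on |0100>, sqrt(2)/4 on |0101>, 0 on |0110>, 0 on |0111>, sqrt(2)*I/4 on |1000>, sqrt(2)*I/4 on |1001>, 0 on |1010>, 0 on |1011>, -sqrt(2)/4 on |1100>, -sqrt(2)/4 on |1101>, 0 on |1110>, 0 on |1111>.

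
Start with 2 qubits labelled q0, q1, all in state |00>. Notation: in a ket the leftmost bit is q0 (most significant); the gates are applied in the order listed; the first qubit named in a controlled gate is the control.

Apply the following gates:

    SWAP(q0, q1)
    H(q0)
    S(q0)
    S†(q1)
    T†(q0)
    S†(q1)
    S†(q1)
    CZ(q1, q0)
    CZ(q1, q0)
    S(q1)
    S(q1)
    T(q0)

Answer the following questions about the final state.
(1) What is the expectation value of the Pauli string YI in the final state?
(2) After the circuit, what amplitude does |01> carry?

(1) The observable YI averages to 1. Key observation: gates 5-12 undo each other exactly, leaving only the rest of the circuit to track.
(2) The final state's coefficient on |01> equals 0.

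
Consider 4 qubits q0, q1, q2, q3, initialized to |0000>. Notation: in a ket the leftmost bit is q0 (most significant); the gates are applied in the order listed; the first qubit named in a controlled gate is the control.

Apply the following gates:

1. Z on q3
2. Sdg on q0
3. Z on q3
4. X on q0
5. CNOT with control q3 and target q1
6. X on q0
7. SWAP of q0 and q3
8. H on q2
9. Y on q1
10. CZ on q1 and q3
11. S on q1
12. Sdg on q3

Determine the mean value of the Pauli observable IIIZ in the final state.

The expectation value of IIIZ is 1.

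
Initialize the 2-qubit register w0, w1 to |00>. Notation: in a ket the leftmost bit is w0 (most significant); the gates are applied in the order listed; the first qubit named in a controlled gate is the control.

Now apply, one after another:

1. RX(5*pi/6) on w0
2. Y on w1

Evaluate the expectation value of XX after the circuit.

The observable XX averages to 0.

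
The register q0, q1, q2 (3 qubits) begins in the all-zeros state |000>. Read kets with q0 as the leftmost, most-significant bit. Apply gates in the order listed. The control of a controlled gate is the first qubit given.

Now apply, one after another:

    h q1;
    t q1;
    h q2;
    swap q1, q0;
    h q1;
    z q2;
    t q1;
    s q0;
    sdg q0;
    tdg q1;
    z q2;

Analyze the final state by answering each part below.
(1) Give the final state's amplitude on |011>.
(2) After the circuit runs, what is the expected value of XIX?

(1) |011> carries amplitude sqrt(2)/4 in the final state. Key observation: steps 6-11 multiply out to the identity, so the circuit reduces to the remaining gates.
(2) The observable XIX averages to sqrt(2)/2.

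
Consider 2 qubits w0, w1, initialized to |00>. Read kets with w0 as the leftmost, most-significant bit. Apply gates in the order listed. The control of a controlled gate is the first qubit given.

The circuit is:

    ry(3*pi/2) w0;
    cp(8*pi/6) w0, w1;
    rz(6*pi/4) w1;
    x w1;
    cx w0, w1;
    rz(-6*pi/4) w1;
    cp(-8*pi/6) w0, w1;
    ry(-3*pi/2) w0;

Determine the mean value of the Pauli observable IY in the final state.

In the final state, IY has expectation 0.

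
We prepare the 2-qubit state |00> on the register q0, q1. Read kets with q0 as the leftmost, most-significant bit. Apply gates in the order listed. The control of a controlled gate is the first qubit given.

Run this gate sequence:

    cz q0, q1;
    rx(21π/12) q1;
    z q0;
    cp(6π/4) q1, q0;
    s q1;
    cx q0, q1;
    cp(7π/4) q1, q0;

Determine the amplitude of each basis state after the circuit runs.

After the circuit, the state carries amplitude -sqrt(sqrt(2) + 2)/2 on |00>, sqrt(2 - sqrt(2))/2 on |01>, 0 on |10>, 0 on |11>.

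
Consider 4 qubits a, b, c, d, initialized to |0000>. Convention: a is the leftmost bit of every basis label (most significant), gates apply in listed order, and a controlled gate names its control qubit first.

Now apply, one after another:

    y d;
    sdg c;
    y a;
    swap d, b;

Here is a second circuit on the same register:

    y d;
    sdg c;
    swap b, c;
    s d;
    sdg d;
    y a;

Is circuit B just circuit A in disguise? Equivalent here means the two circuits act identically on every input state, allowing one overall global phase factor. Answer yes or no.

No: there is an input state on which the two circuits produce genuinely different outputs (not merely differing by a phase).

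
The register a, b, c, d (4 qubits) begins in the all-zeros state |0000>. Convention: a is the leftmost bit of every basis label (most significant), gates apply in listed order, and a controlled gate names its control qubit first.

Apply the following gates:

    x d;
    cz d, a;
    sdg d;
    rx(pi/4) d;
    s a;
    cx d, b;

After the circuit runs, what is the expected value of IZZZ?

The expectation value of IZZZ is 1.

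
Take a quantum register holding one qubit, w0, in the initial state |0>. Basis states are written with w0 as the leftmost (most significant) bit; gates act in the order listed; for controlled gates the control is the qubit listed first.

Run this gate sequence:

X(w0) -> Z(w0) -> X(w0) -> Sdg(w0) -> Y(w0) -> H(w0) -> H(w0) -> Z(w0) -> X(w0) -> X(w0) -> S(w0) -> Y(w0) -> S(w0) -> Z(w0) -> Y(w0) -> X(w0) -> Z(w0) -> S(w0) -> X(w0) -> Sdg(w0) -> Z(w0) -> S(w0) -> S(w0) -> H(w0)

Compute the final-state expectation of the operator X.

The observable X averages to -1.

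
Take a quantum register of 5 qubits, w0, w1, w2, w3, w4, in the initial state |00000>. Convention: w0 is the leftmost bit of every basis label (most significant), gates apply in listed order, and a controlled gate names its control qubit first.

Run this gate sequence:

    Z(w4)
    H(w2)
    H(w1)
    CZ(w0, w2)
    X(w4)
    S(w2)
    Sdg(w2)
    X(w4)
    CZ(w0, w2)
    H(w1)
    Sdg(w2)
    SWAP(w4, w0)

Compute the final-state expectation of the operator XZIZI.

The observable XZIZI averages to 0. Key observation: gates 3-10 undo each other exactly, leaving only the rest of the circuit to track.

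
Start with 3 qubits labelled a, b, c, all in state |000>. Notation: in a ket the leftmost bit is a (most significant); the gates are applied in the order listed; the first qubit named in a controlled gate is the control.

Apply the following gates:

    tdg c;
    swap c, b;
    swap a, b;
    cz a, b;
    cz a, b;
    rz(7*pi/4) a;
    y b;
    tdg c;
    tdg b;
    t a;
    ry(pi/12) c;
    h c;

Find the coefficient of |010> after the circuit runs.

The final state's coefficient on |010> equals (-sqrt(6*sqrt(2) + 12)/8 - sqrt(2*sqrt(2) + 4)/8 - sqrt(4 - 2*sqrt(2))/8 + sqrt(12 - 6*sqrt(2))/8)*exp(3*I*pi/8).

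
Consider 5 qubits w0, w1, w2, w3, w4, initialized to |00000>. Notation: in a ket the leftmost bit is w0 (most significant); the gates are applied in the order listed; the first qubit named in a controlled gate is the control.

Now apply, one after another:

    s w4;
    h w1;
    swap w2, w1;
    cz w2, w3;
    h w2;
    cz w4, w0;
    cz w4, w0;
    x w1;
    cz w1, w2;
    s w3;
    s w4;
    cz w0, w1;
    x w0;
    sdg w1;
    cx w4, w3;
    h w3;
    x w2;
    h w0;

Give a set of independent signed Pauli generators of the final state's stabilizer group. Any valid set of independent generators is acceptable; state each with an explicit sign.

The final state is stabilized by the group generated by -XIIII, +IIIXI, -IZIII, -IIZII, +IIIIZ; other independent generating sets are equally valid.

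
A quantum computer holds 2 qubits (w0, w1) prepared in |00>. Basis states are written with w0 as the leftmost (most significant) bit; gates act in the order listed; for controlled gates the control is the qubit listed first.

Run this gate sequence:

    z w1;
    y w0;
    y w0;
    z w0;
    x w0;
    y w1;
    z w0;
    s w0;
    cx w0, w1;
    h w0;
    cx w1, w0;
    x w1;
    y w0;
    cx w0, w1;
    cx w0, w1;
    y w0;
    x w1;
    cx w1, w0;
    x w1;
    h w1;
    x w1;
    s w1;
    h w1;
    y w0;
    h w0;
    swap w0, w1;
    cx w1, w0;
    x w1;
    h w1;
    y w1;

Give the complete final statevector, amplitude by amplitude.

The final amplitudes are sqrt(2)*(1 - I)/4 on |00>, sqrt(2)*(1 - I)/4 on |01>, sqrt(2)*(1 + I)/4 on |10>, sqrt(2)*(1 + I)/4 on |11>. Key observation: the block from step 11 through step 18 cancels to the identity and can be dropped.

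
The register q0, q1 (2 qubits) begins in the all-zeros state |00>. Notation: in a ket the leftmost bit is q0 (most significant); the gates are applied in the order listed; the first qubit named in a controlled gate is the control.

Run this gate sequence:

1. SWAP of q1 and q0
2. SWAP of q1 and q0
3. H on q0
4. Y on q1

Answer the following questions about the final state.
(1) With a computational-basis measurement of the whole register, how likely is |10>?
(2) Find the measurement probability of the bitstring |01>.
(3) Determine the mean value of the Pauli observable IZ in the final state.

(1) A full measurement returns |10> with probability 0.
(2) A full measurement returns |01> with probability 1/2.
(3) The expectation value of IZ is -1.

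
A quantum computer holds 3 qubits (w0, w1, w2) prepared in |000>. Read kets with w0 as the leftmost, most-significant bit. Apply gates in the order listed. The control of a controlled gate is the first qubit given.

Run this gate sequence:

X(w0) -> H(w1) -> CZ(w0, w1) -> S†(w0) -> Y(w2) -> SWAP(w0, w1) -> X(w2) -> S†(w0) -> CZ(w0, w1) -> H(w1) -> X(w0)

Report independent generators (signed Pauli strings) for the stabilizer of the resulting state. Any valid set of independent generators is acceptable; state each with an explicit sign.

One valid set of independent stabilizer generators is +YII, -IXI, +IIZ (any independent generating set of the same group is equally correct).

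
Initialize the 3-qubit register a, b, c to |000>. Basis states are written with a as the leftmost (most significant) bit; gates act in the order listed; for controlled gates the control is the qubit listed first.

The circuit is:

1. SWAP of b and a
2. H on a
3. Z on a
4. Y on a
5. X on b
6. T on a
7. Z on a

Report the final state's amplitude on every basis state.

After the circuit, the state carries amplitude sqrt(2)*I/2 on |010>, -sqrt(2)*exp(3*I*pi/4)/2 on |110>, and 0 on every other basis state.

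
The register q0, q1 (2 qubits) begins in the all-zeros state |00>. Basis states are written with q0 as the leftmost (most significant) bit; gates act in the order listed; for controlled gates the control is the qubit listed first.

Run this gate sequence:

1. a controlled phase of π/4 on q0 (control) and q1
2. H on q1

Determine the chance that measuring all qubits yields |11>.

A full measurement returns |11> with probability 0.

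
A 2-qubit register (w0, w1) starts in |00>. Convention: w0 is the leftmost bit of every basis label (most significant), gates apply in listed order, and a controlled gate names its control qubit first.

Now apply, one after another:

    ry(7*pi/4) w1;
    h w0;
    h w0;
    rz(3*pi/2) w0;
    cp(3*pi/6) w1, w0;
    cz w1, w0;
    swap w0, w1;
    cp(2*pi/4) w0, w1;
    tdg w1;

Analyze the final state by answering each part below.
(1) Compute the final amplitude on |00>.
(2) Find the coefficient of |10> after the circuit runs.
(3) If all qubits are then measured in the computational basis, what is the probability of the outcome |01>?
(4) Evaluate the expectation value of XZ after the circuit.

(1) |00> carries amplitude sqrt(sqrt(2) + 2)*exp(I*pi/4)/2 in the final state. Key observation: gates 2-3 undo each other exactly, leaving only the rest of the circuit to track.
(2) The final state's coefficient on |10> equals -sqrt(2 - sqrt(2))*exp(I*pi/4)/2.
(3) A full measurement returns |01> with probability 0.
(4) The expectation value of XZ is -sqrt(2)/2.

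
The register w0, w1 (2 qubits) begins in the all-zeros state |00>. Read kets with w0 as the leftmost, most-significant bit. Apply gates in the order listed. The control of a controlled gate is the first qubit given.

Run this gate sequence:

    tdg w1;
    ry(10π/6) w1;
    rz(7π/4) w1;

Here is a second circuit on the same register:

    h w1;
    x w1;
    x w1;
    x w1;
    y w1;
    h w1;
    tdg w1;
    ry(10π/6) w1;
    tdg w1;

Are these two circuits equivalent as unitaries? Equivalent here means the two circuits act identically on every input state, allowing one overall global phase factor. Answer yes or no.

No — the two circuits implement different unitaries, even allowing a global phase.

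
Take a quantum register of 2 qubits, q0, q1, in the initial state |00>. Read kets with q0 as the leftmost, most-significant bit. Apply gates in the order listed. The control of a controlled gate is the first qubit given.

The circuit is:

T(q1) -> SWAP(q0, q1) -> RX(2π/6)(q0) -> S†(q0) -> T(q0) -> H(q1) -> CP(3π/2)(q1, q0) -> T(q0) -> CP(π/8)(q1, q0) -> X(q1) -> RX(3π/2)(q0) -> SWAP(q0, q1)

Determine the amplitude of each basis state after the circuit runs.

The final amplitudes are -sqrt(3)/4 + exp(5*I*pi/8)/4 on |00>, -sqrt(3)*I/4 + exp(I*pi/8)/4 on |01>, -sqrt(3)/4 - 1/4 on |10>, I*(1 - sqrt(3))/4 on |11>.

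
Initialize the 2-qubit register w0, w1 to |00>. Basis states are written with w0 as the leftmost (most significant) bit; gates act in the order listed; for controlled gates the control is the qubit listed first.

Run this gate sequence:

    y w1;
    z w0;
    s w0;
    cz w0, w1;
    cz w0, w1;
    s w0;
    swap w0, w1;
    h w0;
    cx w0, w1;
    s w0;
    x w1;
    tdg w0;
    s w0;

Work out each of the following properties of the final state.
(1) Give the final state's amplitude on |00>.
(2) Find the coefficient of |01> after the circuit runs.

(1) The amplitude on |00> is 0.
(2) The amplitude on |01> is sqrt(2)*I/2.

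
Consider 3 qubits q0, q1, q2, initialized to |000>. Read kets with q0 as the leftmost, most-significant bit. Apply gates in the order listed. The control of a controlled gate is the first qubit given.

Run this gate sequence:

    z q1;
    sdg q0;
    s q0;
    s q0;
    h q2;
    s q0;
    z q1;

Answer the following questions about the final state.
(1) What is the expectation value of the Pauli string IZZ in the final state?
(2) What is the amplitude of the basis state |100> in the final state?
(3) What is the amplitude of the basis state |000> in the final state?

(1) The expectation value of IZZ is 0.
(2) The final state's coefficient on |100> equals 0.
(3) The amplitude on |000> is sqrt(2)/2.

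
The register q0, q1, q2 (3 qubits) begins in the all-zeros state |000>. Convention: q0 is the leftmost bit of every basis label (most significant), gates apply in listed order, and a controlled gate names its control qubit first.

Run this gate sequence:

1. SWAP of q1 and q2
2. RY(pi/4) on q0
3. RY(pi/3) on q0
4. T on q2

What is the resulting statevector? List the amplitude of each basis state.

After the circuit, the state carries amplitude -sqrt(2 - sqrt(2))/4 + sqrt(3*sqrt(2) + 6)/4 on |000>, sqrt(6 - 3*sqrt(2))/4 + sqrt(sqrt(2) + 2)/4 on |100>, and 0 on every other basis state.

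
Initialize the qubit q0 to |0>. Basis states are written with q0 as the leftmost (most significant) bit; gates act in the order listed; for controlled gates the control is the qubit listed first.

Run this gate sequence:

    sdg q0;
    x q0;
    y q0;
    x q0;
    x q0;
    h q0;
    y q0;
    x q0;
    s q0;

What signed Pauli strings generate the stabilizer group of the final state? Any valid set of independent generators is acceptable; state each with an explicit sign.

The stabilizer group can be generated by -Y, among other valid generating sets.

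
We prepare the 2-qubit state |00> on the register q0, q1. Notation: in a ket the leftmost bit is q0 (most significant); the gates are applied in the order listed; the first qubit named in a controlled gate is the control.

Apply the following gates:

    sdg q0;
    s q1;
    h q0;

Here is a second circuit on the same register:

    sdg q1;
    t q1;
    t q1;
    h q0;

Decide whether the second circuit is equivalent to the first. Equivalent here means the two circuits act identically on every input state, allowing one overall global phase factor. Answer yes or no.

No — the two circuits implement different unitaries, even allowing a global phase.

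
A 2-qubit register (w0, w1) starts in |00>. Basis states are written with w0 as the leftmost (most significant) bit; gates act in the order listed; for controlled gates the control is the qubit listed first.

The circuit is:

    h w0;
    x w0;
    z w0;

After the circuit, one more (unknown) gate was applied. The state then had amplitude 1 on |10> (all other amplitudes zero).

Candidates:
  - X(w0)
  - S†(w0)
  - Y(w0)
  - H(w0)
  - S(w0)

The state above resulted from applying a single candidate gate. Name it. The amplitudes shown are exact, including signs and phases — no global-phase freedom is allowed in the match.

It was H(w0) that produced the state shown.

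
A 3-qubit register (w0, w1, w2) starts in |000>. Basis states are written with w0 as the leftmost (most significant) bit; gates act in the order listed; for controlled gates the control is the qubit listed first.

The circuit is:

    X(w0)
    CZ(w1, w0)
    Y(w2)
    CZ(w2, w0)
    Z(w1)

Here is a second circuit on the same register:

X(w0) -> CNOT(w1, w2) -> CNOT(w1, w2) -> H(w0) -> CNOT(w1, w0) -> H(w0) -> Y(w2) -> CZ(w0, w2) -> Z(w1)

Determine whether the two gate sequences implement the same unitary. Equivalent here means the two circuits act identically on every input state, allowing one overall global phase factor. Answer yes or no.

Yes, they are equivalent — the unitaries differ by at most a global phase.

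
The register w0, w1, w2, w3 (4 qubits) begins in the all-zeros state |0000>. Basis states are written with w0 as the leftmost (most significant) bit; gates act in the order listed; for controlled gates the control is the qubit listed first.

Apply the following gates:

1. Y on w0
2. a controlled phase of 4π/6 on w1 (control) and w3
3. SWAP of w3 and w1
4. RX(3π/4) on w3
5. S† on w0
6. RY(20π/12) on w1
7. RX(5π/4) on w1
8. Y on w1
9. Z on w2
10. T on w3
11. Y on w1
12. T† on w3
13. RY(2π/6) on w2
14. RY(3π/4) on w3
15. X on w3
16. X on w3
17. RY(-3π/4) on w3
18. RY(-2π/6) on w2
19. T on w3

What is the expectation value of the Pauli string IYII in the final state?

The expectation value of IYII is sqrt(2)/4. Key observation: gates 12-19 undo each other exactly, leaving only the rest of the circuit to track.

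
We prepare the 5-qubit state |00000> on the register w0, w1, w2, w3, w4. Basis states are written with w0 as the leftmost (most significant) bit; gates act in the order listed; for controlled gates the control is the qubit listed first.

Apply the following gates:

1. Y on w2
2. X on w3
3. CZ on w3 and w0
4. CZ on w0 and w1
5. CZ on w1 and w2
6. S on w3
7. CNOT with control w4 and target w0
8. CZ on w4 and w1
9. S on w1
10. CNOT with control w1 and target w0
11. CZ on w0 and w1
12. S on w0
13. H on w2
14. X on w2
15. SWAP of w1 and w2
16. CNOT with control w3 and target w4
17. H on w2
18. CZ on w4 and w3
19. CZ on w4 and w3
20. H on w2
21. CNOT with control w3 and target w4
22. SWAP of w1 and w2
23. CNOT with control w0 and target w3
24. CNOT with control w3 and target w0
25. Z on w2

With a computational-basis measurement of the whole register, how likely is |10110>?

Outcome |10110> occurs with probability 1/2. Key observation: steps 15-22 multiply out to the identity, so the circuit reduces to the remaining gates.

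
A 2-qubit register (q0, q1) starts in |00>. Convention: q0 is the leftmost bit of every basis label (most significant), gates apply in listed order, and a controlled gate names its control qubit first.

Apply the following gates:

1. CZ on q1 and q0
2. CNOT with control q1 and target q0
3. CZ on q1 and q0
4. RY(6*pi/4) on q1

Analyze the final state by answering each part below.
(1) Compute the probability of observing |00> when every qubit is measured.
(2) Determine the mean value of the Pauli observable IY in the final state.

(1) A full measurement returns |00> with probability 1/2.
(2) The expectation value of IY is 0.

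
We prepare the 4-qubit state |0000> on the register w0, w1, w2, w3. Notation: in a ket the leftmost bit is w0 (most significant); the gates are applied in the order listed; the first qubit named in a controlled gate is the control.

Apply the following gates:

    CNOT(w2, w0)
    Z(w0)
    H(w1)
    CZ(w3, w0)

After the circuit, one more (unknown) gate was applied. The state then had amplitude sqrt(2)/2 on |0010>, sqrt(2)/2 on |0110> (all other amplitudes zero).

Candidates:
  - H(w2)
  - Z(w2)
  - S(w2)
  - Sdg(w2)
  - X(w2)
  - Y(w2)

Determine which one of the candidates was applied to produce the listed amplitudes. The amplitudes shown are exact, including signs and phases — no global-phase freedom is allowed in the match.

It was X(w2) that produced the state shown.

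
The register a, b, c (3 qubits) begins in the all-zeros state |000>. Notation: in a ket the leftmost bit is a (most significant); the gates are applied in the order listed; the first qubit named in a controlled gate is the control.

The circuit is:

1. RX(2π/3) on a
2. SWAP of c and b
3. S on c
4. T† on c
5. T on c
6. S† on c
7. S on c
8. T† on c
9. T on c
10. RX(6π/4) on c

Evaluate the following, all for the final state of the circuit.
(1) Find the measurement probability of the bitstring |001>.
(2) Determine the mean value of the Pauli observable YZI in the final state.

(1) The probability of measuring |001> is 1/8.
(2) In the final state, YZI has expectation -sqrt(3)/2.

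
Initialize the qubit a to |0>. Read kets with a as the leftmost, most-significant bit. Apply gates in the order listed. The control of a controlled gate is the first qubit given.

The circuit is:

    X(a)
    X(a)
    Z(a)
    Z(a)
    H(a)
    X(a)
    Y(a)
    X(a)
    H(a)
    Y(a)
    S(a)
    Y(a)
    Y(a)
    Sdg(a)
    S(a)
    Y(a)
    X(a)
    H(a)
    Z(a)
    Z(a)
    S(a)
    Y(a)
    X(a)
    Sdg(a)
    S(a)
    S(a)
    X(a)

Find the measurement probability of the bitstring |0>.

The probability of measuring |0> is 1/2. Key observation: the block from step 11 through step 14 cancels to the identity and can be dropped.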